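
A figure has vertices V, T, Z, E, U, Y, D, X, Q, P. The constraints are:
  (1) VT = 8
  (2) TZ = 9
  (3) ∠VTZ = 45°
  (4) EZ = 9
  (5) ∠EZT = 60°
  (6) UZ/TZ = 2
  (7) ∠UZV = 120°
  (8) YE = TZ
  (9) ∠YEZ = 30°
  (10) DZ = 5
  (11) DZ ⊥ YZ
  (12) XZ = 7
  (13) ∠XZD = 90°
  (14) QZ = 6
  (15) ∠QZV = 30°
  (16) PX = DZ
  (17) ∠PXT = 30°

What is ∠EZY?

From the given relations: YE = TZ = 9.
Step 1: By the law of cosines on triangle ZEY: ZY² = 9² + 9² − 2·9·9·cos(30°) = 21.7, so ZY ≈ 4.66.
Step 2: By the inverse law of cosines on triangle EZY: cos(∠EZY) = (9² + 4.66² − 9²) / (2·9·4.66) = 21.7/83.86 = 0.2588, so ∠EZY = 75°.

Therefore, the measure of angle ∠EZY = 75°.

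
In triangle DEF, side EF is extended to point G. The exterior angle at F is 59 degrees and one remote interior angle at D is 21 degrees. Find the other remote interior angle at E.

By the exterior angle theorem: exterior angle = sum of remote interior angles.
59 = 21 + angle E
angle E = 59 - 21 = 38 degrees

38 degrees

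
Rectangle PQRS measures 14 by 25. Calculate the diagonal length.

A rectangle's diagonal splits it into two right triangles, with the diagonal as the hypotenuse.
By the Pythagorean theorem, d^2 = 14^2 + 25^2 = 821.
Therefore d = sqrt(821).

sqrt(821)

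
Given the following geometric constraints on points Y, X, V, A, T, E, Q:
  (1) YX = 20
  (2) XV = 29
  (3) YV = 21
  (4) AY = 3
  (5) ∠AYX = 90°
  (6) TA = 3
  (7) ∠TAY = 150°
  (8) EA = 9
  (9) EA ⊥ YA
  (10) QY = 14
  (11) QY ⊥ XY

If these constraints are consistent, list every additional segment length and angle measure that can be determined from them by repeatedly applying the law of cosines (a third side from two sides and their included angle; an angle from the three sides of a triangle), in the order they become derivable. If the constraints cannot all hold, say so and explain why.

The constraints are consistent. Derivable facts, in order:
After 1 step:
- XA ≈ 20.22
- XQ = 2·√149
- YE = 3·√10
- YT ≈ 5.8
- ∠VXY = 46.4°
- ∠VYX = 90°
- ∠XVY = 43.6°
After 2 steps:
- ∠AEY = 18.43°
- ∠ATY = 15°
- ∠AXY = 8.53°
- ∠AYE = 71.57°
- ∠AYT = 15°
- ∠QXY = 34.99°
- ∠XAY = 81.47°
- ∠XQY = 55.01°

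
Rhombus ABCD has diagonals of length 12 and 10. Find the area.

The diagonals of a rhombus divide it into four right triangles.
Each triangle has legs 12/ 2 = 6 and 10/2 = 5, so each has area (1/2)*6*5 = 15.
Four such triangles give total area = (d1 * d2) / 2 = 60.

60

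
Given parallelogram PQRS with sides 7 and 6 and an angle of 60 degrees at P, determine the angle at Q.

In a parallelogram, consecutive angles are supplementary (sum to 180°).
angle Q = 180 - angle P
angle Q = 180 - 60
angle Q = 120 degrees

120 degrees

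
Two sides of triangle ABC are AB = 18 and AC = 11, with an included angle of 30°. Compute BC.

By the law of cosines: BC^2 = AB^2 + AC^2 - 2*AB*AC*cos(A)
BC^2 = 18^2 + 11^2 - 2*18*11*cos(30°)
BC^2 = 324 + 121 - 396*(sqrt(3)/2)
BC^2 = 445 - 198*sqrt(3)
BC = sqrt(445 - 198*sqrt(3))

sqrt(445 - 198*sqrt(3))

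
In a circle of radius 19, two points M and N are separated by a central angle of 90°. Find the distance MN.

Chord = 2(19) sin(45°) = 19*sqrt(2)

19*sqrt(2)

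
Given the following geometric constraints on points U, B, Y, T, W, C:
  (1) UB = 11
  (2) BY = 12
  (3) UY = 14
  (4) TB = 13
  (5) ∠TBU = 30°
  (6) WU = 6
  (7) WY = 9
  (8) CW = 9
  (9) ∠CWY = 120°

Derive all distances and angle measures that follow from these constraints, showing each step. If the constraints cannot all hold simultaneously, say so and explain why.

The constraints are consistent.

Step 1: From UB = 11, BT = 13, and ∠UBT = 30°, by the law of cosines:
  UT² = UB² + BT² - 2·UB·BT·cos(30°) = 121 + 169 - 247.7 = 42.32
  UT ≈ 6.51

Step 2: From YW = 9, WC = 9, and ∠YWC = 120°, by the law of cosines:
  YC² = YW² + WC² - 2·YW·WC·cos(120°) = 81 + 81 + 81 = 243
  YC = 9·√3

Step 3: From UB = 11, UY = 14, BY = 12, by the inverse law of cosines:
  cos(∠BUY) = (UB² + UY² - BY²) / (2·UB·UY)
  ∠BUY = 55.83°

Step 4: From UW = 6, UY = 14, WY = 9, by the inverse law of cosines:
  cos(∠WUY) = (UW² + UY² - WY²) / (2·UW·UY)
  ∠WUY = 26°

Step 5: From BU = 11, BY = 12, UY = 14, by the inverse law of cosines:
  cos(∠UBY) = (BU² + BY² - UY²) / (2·BU·BY)
  ∠UBY = 74.85°

Step 6: From YB = 12, YU = 14, BU = 11, by the inverse law of cosines:
  cos(∠BYU) = (YB² + YU² - BU²) / (2·YB·YU)
  ∠BYU = 49.32°

Step 7: From YU = 14, YW = 9, UW = 6, by the inverse law of cosines:
  cos(∠UYW) = (YU² + YW² - UW²) / (2·YU·YW)
  ∠UYW = 16.99°

Step 8: From WU = 6, WY = 9, UY = 14, by the inverse law of cosines:
  cos(∠UWY) = (WU² + WY² - UY²) / (2·WU·WY)
  ∠UWY = 137.01°

Step 9: From UB = 11, UT = 6.51, BT = 13, by the inverse law of cosines:
  cos(∠BUT) = (UB² + UT² - BT²) / (2·UB·UT)
  ∠BUT = 92.28°

Step 10: From YC = 9·√3, YW = 9, CW = 9, by the inverse law of cosines:
  cos(∠CYW) = (YC² + YW² - CW²) / (2·YC·YW)
  ∠CYW = 30°

Step 11: From TB = 13, TU = 6.51, BU = 11, by the inverse law of cosines:
  cos(∠BTU) = (TB² + TU² - BU²) / (2·TB·TU)
  ∠BTU = 57.72°

Step 12: From CW = 9, CY = 9·√3, WY = 9, by the inverse law of cosines:
  cos(∠WCY) = (CW² + CY² - WY²) / (2·CW·CY)
  ∠WCY = 30°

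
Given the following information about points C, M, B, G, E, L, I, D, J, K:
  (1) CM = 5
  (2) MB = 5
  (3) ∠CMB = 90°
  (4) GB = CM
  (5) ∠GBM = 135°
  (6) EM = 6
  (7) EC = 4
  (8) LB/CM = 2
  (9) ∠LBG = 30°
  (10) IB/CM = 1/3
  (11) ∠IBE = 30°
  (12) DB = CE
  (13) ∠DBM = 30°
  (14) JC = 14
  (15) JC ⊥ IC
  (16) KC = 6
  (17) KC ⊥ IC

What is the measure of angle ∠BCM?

Step 1: By the law of cosines on triangle CMB: CB² = 5² + 5² − 2·5·5·cos(90°) = 50, so CB = 5·√2.
Step 2: By the inverse law of cosines on triangle BCM: cos(∠BCM) = ((5·√2)² + 5² − 5²) / (2·5·√2·5) = 50/70.71 = 0.7071, so ∠BCM = 45°.

Therefore, the measure of angle ∠BCM = 45°.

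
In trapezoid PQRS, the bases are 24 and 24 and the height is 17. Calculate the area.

Area of a trapezoid = (base1 + base2) * height / 2
Area = (24 + 24) * 17 / 2
Area = 48 * 17 / 2
Area = 816 / 2
Area = 408

408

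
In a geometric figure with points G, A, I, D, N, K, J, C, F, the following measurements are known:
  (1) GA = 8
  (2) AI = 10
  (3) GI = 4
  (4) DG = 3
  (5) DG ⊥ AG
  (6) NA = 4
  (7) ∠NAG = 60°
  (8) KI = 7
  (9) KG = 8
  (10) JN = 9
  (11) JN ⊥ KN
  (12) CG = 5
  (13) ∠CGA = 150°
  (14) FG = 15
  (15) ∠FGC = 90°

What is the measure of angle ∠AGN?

Step 1: By the law of cosines on triangle GAN: GN² = 8² + 4² − 2·8·4·cos(60°) = 48, so GN = 4·√3.
Step 2: By the inverse law of cosines on triangle AGN: cos(∠AGN) = (8² + (4·√3)² − 4²) / (2·8·4·√3) = 96/110.85 = 0.866, so ∠AGN = 30°.

Therefore, the measure of angle ∠AGN = 30°.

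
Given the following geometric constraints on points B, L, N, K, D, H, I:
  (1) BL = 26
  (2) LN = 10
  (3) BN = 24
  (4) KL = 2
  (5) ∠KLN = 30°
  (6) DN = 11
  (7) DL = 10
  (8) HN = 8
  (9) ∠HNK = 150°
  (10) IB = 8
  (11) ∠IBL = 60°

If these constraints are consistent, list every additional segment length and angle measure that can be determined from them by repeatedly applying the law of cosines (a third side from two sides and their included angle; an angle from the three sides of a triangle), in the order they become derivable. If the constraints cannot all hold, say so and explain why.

The constraints are consistent. Derivable facts, in order:
After 1 step:
- LI = 2·√133
- NK ≈ 8.33
- ∠BLN = 67.38°
- ∠BNL = 90°
- ∠DLN = 66.73°
- ∠DNL = 56.63°
- ∠LBN = 22.62°
- ∠LDN = 56.63°
After 2 steps:
- KH ≈ 15.77
- ∠BIL = 102.52°
- ∠BLI = 17.48°
- ∠KNL = 6.9°
- ∠LKN = 143.1°
After 3 steps:
- ∠HKN = 14.69°
- ∠KHN = 15.31°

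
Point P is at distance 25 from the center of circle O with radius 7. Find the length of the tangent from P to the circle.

Let T be the point of tangency. Then OT ⊥ PT (radius ⊥ tangent).
In right triangle OTP: OP² = OT² + PT²
25² = 7² + PT²
PT² = 576, PT = 24

24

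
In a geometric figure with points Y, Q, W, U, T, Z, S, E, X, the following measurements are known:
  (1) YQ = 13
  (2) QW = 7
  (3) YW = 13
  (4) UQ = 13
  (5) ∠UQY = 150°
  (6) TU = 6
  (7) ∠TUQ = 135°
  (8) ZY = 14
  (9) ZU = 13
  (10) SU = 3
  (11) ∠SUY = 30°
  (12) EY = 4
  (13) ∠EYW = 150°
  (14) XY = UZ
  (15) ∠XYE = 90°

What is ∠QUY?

Step 1: By the law of cosines on triangle UQY: UY² = 13² + 13² − 2·13·13·cos(150°) = 630.72, so UY ≈ 25.11.
Step 2: By the inverse law of cosines on triangle QUY: cos(∠QUY) = (13² + 25.11² − 13²) / (2·13·25.11) = 630.72/652.97 = 0.9659, so ∠QUY = 15°.

Therefore, the measure of angle ∠QUY = 15°.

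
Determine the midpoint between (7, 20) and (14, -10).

The midpoint is the point halfway along the segment.
Move half the horizontal distance: 7 + (14 - 7)/2 = 7 + 7/2 = 21/2
Move half the vertical distance: 20 + (-10 - 20)/2 = 20 + -30/2 = 5
Midpoint = (21/2, 5)

(21/2, 5)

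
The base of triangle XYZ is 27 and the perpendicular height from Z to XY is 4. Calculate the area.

A triangle's area is half the area of a rectangle with the same base and height.
Area = (1/2) * 27 * 4 = 54.

54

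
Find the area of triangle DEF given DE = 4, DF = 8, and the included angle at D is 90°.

Area = (1/2) * DE * DF * sin(D)
Area = (1/2) * 4 * 8 * sin(90°)
Area = (1/2) * 4 * 8 * 1
Area = 16

16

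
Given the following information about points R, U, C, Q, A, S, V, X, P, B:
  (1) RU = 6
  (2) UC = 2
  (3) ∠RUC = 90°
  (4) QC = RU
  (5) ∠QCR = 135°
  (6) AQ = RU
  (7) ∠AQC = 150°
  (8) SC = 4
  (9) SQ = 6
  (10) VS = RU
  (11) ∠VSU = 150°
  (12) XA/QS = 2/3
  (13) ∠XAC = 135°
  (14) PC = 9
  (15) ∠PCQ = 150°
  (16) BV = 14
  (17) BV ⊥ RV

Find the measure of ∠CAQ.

From the given relations: AQ = RU = 6; QC = RU = 6.
Step 1: By the law of cosines on triangle AQC: AC² = 6² + 6² − 2·6·6·cos(150°) = 134.35, so AC ≈ 11.59.
Step 2: By the inverse law of cosines on triangle CAQ: cos(∠CAQ) = (11.59² + 6² − 6²) / (2·11.59·6) = 134.35/139.09 = 0.9659, so ∠CAQ = 15°.

Therefore, the measure of angle ∠CAQ = 15°.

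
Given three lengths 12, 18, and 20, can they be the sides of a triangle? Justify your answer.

Sort the sides: 12, 18, 20.
It suffices to check that the sum of the two smallest exceeds the largest:
12 + 18 = 30 > 20. ✓
Yes, a valid triangle can be formed.

Yes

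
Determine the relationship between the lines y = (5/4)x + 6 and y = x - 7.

Slope of line 1: m1 = 5/4
Slope of line 2: m2 = 1
For parallel lines we need equal slopes: 5/4 != 1.
For perpendicular lines we need m1*m2 = -1: (5/4)(1) = 5/4 != -1.
Since neither condition holds, the lines are neither parallel nor perpendicular.

Neither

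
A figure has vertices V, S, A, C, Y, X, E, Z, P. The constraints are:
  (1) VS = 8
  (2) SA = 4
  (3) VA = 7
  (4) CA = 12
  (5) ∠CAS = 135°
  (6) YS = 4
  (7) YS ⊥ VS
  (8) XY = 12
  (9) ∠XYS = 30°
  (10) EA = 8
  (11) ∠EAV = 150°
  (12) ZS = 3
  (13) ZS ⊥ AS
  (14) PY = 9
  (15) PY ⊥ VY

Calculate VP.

Step 1: By the law of cosines on triangle VSY: VY² = 8² + 4² − 2·8·4·cos(90°) = 80, so VY = 4·√5.
Step 2: By the law of cosines on triangle VYP: VP² = (4·√5)² + 9² − 2·4·√5·9·cos(90°) = 161, so VP = √161.

Therefore, the length of VP = √161.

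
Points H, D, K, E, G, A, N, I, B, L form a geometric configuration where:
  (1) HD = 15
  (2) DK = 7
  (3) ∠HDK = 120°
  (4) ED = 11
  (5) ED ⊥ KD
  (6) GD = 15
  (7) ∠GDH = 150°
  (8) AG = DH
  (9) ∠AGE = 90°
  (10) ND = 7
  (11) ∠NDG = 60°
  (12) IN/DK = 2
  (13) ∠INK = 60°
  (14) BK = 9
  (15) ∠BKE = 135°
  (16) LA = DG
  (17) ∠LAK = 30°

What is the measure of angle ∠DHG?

Step 1: By the law of cosines on triangle HDG: HG² = 15² + 15² − 2·15·15·cos(150°) = 839.71, so HG ≈ 28.98.
Step 2: By the inverse law of cosines on triangle DHG: cos(∠DHG) = (15² + 28.98² − 15²) / (2·15·28.98) = 839.71/869.33 = 0.9659, so ∠DHG = 15°.

Therefore, the measure of angle ∠DHG = 15°.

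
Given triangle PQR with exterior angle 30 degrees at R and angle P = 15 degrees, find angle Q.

The exterior angle theorem states that an exterior angle equals the sum of the two non-adjacent interior angles.
So 30 = 15 + angle Q, which gives angle Q = 30 - 15 = 15 degrees.

15 degrees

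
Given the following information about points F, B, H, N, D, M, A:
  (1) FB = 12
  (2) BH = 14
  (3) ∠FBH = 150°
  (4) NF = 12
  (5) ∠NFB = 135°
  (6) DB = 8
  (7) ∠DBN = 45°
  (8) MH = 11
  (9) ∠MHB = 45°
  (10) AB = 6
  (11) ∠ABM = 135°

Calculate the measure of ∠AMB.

Step 1: By the law of cosines on triangle BHM: BM² = 14² + 11² − 2·14·11·cos(45°) = 99.21, so BM ≈ 9.96.
Step 2: By the law of cosines on triangle MBA: MA² = 9.96² + 6² − 2·9.96·6·cos(135°) = 219.73, so MA ≈ 14.82.
Step 3: By the inverse law of cosines on triangle AMB: cos(∠AMB) = (14.82² + 9.96² − 6²) / (2·14.82·9.96) = 282.94/295.29 = 0.9582, so ∠AMB = 16.63°.

Therefore, the measure of angle ∠AMB = 16.63°.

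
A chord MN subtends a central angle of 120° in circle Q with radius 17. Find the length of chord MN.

Drop a perpendicular from the center to the chord, bisecting both the chord and the central angle.
Each half-chord = r sin(θ/2) = 17 sin(60°).
The full chord = 2 × 17 × sin(60°) = 17*sqrt(3).

17*sqrt(3)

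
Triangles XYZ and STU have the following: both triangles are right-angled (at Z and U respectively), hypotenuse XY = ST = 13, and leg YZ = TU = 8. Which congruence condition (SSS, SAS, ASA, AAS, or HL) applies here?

Consider the given information: both triangles are right-angled (at Z and U respectively), hypotenuse XY = ST = 13, and leg YZ = TU = 8
This is not SSS or ASA: SSS requires all three pairs of sides, but we don't have that. ASA requires two angles and the side between them.
The correct criterion is HL. The hypotenuse and one leg of two right triangles are equal (Hypotenuse-Leg).

HL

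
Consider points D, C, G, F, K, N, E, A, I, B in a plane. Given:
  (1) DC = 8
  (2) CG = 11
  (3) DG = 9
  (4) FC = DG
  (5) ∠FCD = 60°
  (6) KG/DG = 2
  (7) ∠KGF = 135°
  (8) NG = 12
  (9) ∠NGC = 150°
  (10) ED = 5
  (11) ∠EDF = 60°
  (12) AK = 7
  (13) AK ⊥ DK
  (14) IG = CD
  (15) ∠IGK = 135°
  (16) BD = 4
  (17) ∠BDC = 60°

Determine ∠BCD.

Step 1: By the law of cosines on triangle CDB: CB² = 8² + 4² − 2·8·4·cos(60°) = 48, so CB = 4·√3.
Step 2: By the inverse law of cosines on triangle BCD: cos(∠BCD) = ((4·√3)² + 8² − 4²) / (2·4·√3·8) = 96/110.85 = 0.866, so ∠BCD = 30°.

Therefore, the measure of angle ∠BCD = 30°.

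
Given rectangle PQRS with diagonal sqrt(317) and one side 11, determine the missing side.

The diagonal of a rectangle forms a right triangle with the two sides.
Rearranging the Pythagorean theorem: missing side = sqrt(d^2 - known^2).
= sqrt(317 - 121) = sqrt(196) = 14.

14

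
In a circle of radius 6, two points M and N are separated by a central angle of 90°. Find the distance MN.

Chord length = 2r sin(θ/2)
= 2 × 6 × sin(90°/2)
= 2 × 6 × sin(45°)
= 6*sqrt(2)

6*sqrt(2)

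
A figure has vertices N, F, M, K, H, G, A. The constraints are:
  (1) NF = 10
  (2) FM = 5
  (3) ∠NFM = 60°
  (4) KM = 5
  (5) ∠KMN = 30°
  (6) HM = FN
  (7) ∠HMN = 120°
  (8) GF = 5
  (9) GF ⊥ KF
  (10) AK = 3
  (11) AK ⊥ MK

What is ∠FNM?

Step 1: By the law of cosines on triangle NFM: NM² = 10² + 5² − 2·10·5·cos(60°) = 75, so NM = 5·√3.
Step 2: By the inverse law of cosines on triangle FNM: cos(∠FNM) = (10² + (5·√3)² − 5²) / (2·10·5·√3) = 150/173.21 = 0.866, so ∠FNM = 30°.

Therefore, the measure of angle ∠FNM = 30°.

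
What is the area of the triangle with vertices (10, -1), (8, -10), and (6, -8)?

Using the Shoelace formula for a triangle:
Area = (1/2)|x0(y1 - y2) + x1(y2 - y0) + x2(y0 - y1)|
Area = (1/2)|10(-10 - -8) + 8(-8 - -1) + 6(-1 - -10)|
Area = (1/2)|-20 + -56 + 54|
Area = (1/2)|-22|
Area = (1/2)(22)
Area = 11

11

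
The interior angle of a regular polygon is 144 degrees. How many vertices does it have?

Exterior angle = 180 - 144 = 36. n = 360 / 36 = 10.

10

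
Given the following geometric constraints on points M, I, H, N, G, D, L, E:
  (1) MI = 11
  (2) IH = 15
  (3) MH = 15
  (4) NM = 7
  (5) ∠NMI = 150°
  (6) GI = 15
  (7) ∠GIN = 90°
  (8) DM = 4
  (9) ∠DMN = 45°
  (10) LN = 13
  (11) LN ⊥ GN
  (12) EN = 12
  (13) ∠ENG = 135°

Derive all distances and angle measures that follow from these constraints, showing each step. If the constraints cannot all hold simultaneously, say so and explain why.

The constraints are consistent.

Step 1: From IM = 11, MN = 7, and ∠IMN = 150°, by the law of cosines:
  IN² = IM² + MN² - 2·IM·MN·cos(150°) = 121 + 49 + 133.4 = 303.4
  IN ≈ 17.42

Step 2: From NM = 7, MD = 4, and ∠NMD = 45°, by the law of cosines:
  ND² = NM² + MD² - 2·NM·MD·cos(45°) = 49 + 16 - 39.6 = 25.4
  ND ≈ 5.04

Step 3: From MH = 15, MI = 11, HI = 15, by the inverse law of cosines:
  cos(∠HMI) = (MH² + MI² - HI²) / (2·MH·MI)
  ∠HMI = 68.49°

Step 4: From IH = 15, IM = 11, HM = 15, by the inverse law of cosines:
  cos(∠HIM) = (IH² + IM² - HM²) / (2·IH·IM)
  ∠HIM = 68.49°

Step 5: From HI = 15, HM = 15, IM = 11, by the inverse law of cosines:
  cos(∠IHM) = (HI² + HM² - IM²) / (2·HI·HM)
  ∠IHM = 43.02°

Step 6: From NI = 17.42, IG = 15, and ∠NIG = 90°, by the law of cosines:
  NG² = NI² + IG² - 2·NI·IG·cos(90°) = 303.4 + 225 - 0 = 528.4
  NG ≈ 22.99

Step 7: From IM = 11, IN = 17.42, MN = 7, by the inverse law of cosines:
  cos(∠MIN) = (IM² + IN² - MN²) / (2·IM·IN)
  ∠MIN = 11.59°

Step 8: From ND = 5.04, NM = 7, DM = 4, by the inverse law of cosines:
  cos(∠DNM) = (ND² + NM² - DM²) / (2·ND·NM)
  ∠DNM = 34.14°

Step 9: From NI = 17.42, NM = 7, IM = 11, by the inverse law of cosines:
  cos(∠INM) = (NI² + NM² - IM²) / (2·NI·NM)
  ∠INM = 18.41°

Step 10: From DM = 4, DN = 5.04, MN = 7, by the inverse law of cosines:
  cos(∠MDN) = (DM² + DN² - MN²) / (2·DM·DN)
  ∠MDN = 100.86°

Step 11: From GN = 22.99, NL = 13, and ∠GNL = 90°, by the law of cosines:
  GL² = GN² + NL² - 2·GN·NL·cos(90°) = 528.4 + 169 - 0 = 697.4
  GL ≈ 26.41

Step 12: From GN = 22.99, NE = 12, and ∠GNE = 135°, by the law of cosines:
  GE² = GN² + NE² - 2·GN·NE·cos(135°) = 528.4 + 144 + 390.1 = 1062
  GE ≈ 32.6

Step 13: From NG = 22.99, NI = 17.42, GI = 15, by the inverse law of cosines:
  cos(∠GNI) = (NG² + NI² - GI²) / (2·NG·NI)
  ∠GNI = 40.74°

Step 14: From GI = 15, GN = 22.99, IN = 17.42, by the inverse law of cosines:
  cos(∠IGN) = (GI² + GN² - IN²) / (2·GI·GN)
  ∠IGN = 49.26°

Step 15: From GE = 32.6, GN = 22.99, EN = 12, by the inverse law of cosines:
  cos(∠EGN) = (GE² + GN² - EN²) / (2·GE·GN)
  ∠EGN = 15.09°

Step 16: From GL = 26.41, GN = 22.99, LN = 13, by the inverse law of cosines:
  cos(∠LGN) = (GL² + GN² - LN²) / (2·GL·GN)
  ∠LGN = 29.49°

Step 17: From LG = 26.41, LN = 13, GN = 22.99, by the inverse law of cosines:
  cos(∠GLN) = (LG² + LN² - GN²) / (2·LG·LN)
  ∠GLN = 60.51°

Step 18: From EG = 32.6, EN = 12, GN = 22.99, by the inverse law of cosines:
  cos(∠GEN) = (EG² + EN² - GN²) / (2·EG·EN)
  ∠GEN = 29.91°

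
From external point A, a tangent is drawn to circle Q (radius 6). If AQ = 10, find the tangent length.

Let T be the point of tangency. Then QT ⊥ AT (radius ⊥ tangent).
In right triangle QTA: QA² = QT² + AT²
10² = 6² + AT²
AT² = 64, AT = 8

8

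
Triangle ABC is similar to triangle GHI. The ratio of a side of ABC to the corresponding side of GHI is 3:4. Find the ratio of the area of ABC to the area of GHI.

The ratio of areas of similar triangles equals the square of the side ratio.
Side ratio = 3:4
Area ratio = (3/4)^2 = 9/16 = 9:16

9:16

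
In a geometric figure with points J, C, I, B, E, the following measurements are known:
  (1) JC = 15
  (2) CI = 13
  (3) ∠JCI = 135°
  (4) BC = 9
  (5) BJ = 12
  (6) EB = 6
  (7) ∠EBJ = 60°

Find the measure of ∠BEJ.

Step 1: By the law of cosines on triangle EBJ: EJ² = 6² + 12² − 2·6·12·cos(60°) = 108, so EJ = 6·√3.
Step 2: By the inverse law of cosines on triangle BEJ: cos(∠BEJ) = (6² + (6·√3)² − 12²) / (2·6·6·√3) = 0/124.71 = 0, so ∠BEJ = 90°.

Therefore, the measure of angle ∠BEJ = 90°.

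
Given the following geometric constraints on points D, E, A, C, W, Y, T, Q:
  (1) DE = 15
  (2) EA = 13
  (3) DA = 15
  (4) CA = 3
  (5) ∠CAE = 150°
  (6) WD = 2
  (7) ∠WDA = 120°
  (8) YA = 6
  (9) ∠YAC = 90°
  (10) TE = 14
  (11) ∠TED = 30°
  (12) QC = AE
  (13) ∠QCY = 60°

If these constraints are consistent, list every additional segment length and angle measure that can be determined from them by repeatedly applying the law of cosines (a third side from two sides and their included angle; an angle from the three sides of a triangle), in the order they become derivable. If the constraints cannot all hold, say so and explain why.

The constraints are consistent. Derivable facts, in order:
After 1 step:
- AW ≈ 16.09
- CY = 3·√5
- DT ≈ 7.57
- EC ≈ 15.67
- ∠ADE = 51.36°
- ∠AED = 64.32°
- ∠DAE = 64.32°
After 2 steps:
- YQ ≈ 11.26
- ∠ACE = 24.51°
- ∠ACY = 63.43°
- ∠AEC = 5.49°
- ∠AWD = 53.82°
- ∠AYC = 26.57°
- ∠DAW = 6.18°
- ∠DTE = 82.33°
- ∠EDT = 67.67°
After 3 steps:
- ∠CQY = 31.06°
- ∠CYQ = 88.94°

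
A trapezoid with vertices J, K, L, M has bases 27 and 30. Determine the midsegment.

midsegment = (27 + 30) / 2 = 57 / 2 = 57/2

57/2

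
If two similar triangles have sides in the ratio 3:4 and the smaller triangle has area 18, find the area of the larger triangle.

For similar figures, the area ratio equals the square of the side ratio.
Side ratio (the smaller triangle to the larger triangle) = 3:4, so area ratio = 3^2:4^2 = 9:16.
If the area of the smaller triangle is 18, then the area of the larger triangle = 18 * (16/9) = 32.

32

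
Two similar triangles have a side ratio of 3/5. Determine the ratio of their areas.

Area ratio = (side ratio)^2 = (3/5)^2 = 9:25.

9:25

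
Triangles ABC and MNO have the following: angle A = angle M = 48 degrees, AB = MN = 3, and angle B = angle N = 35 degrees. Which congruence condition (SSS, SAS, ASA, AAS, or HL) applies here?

Consider the given information: angle A = angle M = 48 degrees, AB = MN = 3, and angle B = angle N = 35 degrees
This is not AAS or HL: AAS requires two angles and a non-included side. HL only applies to right triangles with matching hypotenuse and leg.
The correct criterion is ASA. Two pairs of corresponding angles and the included side are equal (Angle-Side-Angle).

ASA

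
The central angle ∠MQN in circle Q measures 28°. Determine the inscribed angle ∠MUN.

By the inscribed angle theorem, the inscribed angle is half the central angle.
Inscribed angle = 28° / 2 = 14°

14°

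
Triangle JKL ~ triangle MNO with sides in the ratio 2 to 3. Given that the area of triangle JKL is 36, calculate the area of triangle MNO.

Area ratio = (2/3)^2 = 4/9. Area of MNO = 36 * 9/4 = 81.

81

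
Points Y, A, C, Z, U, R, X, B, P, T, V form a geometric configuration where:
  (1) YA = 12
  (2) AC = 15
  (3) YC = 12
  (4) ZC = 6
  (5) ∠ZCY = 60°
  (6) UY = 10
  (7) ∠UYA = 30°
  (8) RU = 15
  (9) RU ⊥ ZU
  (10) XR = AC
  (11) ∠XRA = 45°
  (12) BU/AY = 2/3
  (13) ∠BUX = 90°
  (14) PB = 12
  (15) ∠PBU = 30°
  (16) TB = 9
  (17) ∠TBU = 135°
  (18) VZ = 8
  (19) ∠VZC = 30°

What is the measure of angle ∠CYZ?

Step 1: By the law of cosines on triangle YCZ: YZ² = 12² + 6² − 2·12·6·cos(60°) = 108, so YZ = 6·√3.
Step 2: By the inverse law of cosines on triangle CYZ: cos(∠CYZ) = (12² + (6·√3)² − 6²) / (2·12·6·√3) = 216/249.42 = 0.866, so ∠CYZ = 30°.

Therefore, the measure of angle ∠CYZ = 30°.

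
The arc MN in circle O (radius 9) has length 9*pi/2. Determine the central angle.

Arc length L = 2πr × θ/360, so θ = 360L / (2πr).
θ = 360 × 9*pi/2 / (2π × 9)
θ = 90°
θ = 90°

90°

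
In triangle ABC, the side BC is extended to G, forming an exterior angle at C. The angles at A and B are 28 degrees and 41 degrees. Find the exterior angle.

The interior angle at C is 180 - 28 - 41 = 111 degrees.
The exterior angle and interior angle at C are supplementary:
Exterior angle = 180 - 111 = 69 degrees.

69 degrees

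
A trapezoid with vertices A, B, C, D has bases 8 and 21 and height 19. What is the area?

A trapezoid's area equals the midsegment times the height.
The midsegment is (8 + 21) / 2 = 29/2.
Area = 29/2 * 19 = 551/2.

551/2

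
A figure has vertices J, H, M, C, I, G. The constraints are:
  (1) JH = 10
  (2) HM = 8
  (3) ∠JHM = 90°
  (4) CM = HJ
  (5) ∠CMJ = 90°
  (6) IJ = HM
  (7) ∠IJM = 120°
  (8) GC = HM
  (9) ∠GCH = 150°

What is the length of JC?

From the given relations: CM = HJ = 10.
Step 1: By the law of cosines on triangle JHM: JM² = 10² + 8² − 2·10·8·cos(90°) = 164, so JM = 2·√41.
Step 2: By the law of cosines on triangle JMC: JC² = (2·√41)² + 10² − 2·2·√41·10·cos(90°) = 264, so JC = 2·√66.

Therefore, the length of JC = 2·√66.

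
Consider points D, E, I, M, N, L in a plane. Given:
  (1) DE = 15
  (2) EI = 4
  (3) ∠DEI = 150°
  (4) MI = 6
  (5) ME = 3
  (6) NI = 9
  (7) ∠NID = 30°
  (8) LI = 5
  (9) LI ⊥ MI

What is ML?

Step 1: By the law of cosines on triangle MIL: ML² = 6² + 5² − 2·6·5·cos(90°) = 61, so ML = √61.

Therefore, the length of ML = √61.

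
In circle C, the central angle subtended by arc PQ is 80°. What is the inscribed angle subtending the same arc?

By the inscribed angle theorem, the inscribed angle is half the central angle.
Inscribed angle = 80° / 2 = 40°

40°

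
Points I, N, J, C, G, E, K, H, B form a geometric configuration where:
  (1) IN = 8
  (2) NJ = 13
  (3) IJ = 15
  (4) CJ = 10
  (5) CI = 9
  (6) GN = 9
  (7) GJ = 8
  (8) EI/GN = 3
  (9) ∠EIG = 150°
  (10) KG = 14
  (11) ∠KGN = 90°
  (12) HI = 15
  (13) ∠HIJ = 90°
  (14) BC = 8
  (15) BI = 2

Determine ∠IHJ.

Step 1: By the law of cosines on triangle HIJ: HJ² = 15² + 15² − 2·15·15·cos(90°) = 450, so HJ = 15·√2.
Step 2: By the inverse law of cosines on triangle IHJ: cos(∠IHJ) = (15² + (15·√2)² − 15²) / (2·15·15·√2) = 450/636.4 = 0.7071, so ∠IHJ = 45°.

Therefore, the measure of angle ∠IHJ = 45°.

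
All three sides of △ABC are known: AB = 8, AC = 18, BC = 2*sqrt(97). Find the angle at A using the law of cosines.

By the inverse law of cosines: cos(A) = (AB² + AC² - BC²) / (2 × AB × AC)
cos(A) = (8² + 18² - (2*sqrt(97))²) / (2 × 8 × 18)
cos(A) = (64 + 324 - (388)) / 288
cos(A) = 0
A = arccos(0) = 90°

90°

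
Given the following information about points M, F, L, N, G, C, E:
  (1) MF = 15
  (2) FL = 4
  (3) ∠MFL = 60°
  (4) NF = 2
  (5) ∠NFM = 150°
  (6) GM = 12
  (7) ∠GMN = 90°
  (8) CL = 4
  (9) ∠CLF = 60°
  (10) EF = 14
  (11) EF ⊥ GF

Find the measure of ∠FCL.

Step 1: By the law of cosines on triangle CLF: CF² = 4² + 4² − 2·4·4·cos(60°) = 16, so CF = 4.
Step 2: By the inverse law of cosines on triangle FCL: cos(∠FCL) = (4² + 4² − 4²) / (2·4·4) = 16/32 = 0.5, so ∠FCL = 60°.

Therefore, the measure of angle ∠FCL = 60°.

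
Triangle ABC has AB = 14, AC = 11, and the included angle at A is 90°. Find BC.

Since angle A = 90°, this is a right triangle and the law of cosines reduces to the Pythagorean theorem.
BC^2 = 14^2 + 11^2 = 317
BC = sqrt(317)

sqrt(317)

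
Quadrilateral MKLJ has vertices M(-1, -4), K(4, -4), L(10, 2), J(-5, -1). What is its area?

Using the Shoelace formula for a quadrilateral (vertices in order):
Area = (1/2)|sum of (x_i * y_(i+1) - x_(i+1) * y_i)|
Terms: (-1*-4 - 4*-4) = 20, (4*2 - 10*-4) = 48, (10*-1 - -5*2) = 0, (-5*-4 - -1*-1) = 19
Sum = 87
Area = (1/2)(87) = 87/2

87/2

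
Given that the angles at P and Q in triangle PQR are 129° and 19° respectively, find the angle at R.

Let angle R = x. Then 129 + 19 + x = 180.
x = 180 - 148 = 32 degrees.

32 degrees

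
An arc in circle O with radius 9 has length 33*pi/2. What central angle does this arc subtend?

The full circumference is 2πr = 18*pi.
The arc is 33*pi/2 / 18*pi = 11/12 of the full circle.
So the central angle = 11/12 × 360° = 330°.

330°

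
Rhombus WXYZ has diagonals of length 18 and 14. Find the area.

The diagonals of a rhombus divide it into four right triangles.
Each triangle has legs 18/ 2 = 9 and 14/2 = 7, so each has area (1/2)*9*7 = 63/2.
Four such triangles give total area = (d1 * d2) / 2 = 126.

126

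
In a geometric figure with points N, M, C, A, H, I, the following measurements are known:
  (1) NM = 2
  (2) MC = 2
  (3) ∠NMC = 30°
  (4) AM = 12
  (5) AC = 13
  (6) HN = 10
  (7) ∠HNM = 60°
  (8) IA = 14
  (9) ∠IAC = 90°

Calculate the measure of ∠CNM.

Step 1: By the law of cosines on triangle NMC: NC² = 2² + 2² − 2·2·2·cos(30°) = 1.07, so NC ≈ 1.04.
Step 2: By the inverse law of cosines on triangle CNM: cos(∠CNM) = (1.04² + 2² − 2²) / (2·1.04·2) = 1.07/4.14 = 0.2588, so ∠CNM = 75°.

Therefore, the measure of angle ∠CNM = 75°.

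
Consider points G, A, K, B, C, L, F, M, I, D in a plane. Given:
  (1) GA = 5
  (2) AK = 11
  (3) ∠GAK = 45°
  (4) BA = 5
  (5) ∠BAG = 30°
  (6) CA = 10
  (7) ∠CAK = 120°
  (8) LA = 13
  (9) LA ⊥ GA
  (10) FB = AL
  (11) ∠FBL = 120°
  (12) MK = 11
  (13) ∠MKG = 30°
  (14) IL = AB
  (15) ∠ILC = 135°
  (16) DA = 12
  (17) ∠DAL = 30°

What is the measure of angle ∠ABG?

Step 1: By the law of cosines on triangle BAG: BG² = 5² + 5² − 2·5·5·cos(30°) = 6.7, so BG ≈ 2.59.
Step 2: By the inverse law of cosines on triangle ABG: cos(∠ABG) = (5² + 2.59² − 5²) / (2·5·2.59) = 6.7/25.88 = 0.2588, so ∠ABG = 75°.

Therefore, the measure of angle ∠ABG = 75°.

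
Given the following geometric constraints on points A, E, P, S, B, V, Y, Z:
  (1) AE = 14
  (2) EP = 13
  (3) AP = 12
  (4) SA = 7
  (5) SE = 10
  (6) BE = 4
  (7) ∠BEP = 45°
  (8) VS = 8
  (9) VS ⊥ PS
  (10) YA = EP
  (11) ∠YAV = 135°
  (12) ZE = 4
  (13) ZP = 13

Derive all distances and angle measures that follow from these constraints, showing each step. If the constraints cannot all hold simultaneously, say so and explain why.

The constraints are consistent.

From the given relations:
  YA = EP = 13

Step 1: From PE = 13, EB = 4, and ∠PEB = 45°, by the law of cosines:
  PB² = PE² + EB² - 2·PE·EB·cos(45°) = 169 + 16 - 73.54 = 111.5
  PB ≈ 10.56

Step 2: From AE = 14, AP = 12, EP = 13, by the inverse law of cosines:
  cos(∠EAP) = (AE² + AP² - EP²) / (2·AE·AP)
  ∠EAP = 59.41°

Step 3: From AE = 14, AS = 7, ES = 10, by the inverse law of cosines:
  cos(∠EAS) = (AE² + AS² - ES²) / (2·AE·AS)
  ∠EAS = 42.29°

Step 4: From EA = 14, EP = 13, AP = 12, by the inverse law of cosines:
  cos(∠AEP) = (EA² + EP² - AP²) / (2·EA·EP)
  ∠AEP = 52.62°

Step 5: From EA = 14, ES = 10, AS = 7, by the inverse law of cosines:
  cos(∠AES) = (EA² + ES² - AS²) / (2·EA·ES)
  ∠AES = 28.1°

Step 6: From EP = 13, EZ = 4, PZ = 13, by the inverse law of cosines:
  cos(∠PEZ) = (EP² + EZ² - PZ²) / (2·EP·EZ)
  ∠PEZ = 81.15°

Step 7: From PA = 12, PE = 13, AE = 14, by the inverse law of cosines:
  cos(∠APE) = (PA² + PE² - AE²) / (2·PA·PE)
  ∠APE = 67.98°

Step 8: From PE = 13, PZ = 13, EZ = 4, by the inverse law of cosines:
  cos(∠EPZ) = (PE² + PZ² - EZ²) / (2·PE·PZ)
  ∠EPZ = 17.7°

Step 9: From SA = 7, SE = 10, AE = 14, by the inverse law of cosines:
  cos(∠ASE) = (SA² + SE² - AE²) / (2·SA·SE)
  ∠ASE = 109.62°

Step 10: From ZE = 4, ZP = 13, EP = 13, by the inverse law of cosines:
  cos(∠EZP) = (ZE² + ZP² - EP²) / (2·ZE·ZP)
  ∠EZP = 81.15°

Step 11: From PB = 10.56, PE = 13, BE = 4, by the inverse law of cosines:
  cos(∠BPE) = (PB² + PE² - BE²) / (2·PB·PE)
  ∠BPE = 15.54°

Step 12: From BE = 4, BP = 10.56, EP = 13, by the inverse law of cosines:
  cos(∠EBP) = (BE² + BP² - EP²) / (2·BE·BP)
  ∠EBP = 119.46°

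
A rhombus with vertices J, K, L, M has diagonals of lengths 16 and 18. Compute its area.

Area of a rhombus = (d1 * d2) / 2
Area = (16 * 18) / 2
Area = 288 / 2
Area = 144

144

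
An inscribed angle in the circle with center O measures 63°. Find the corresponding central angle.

By the inscribed angle theorem, the central angle is twice the inscribed angle.
Central angle = 2 × 63° = 126°

126°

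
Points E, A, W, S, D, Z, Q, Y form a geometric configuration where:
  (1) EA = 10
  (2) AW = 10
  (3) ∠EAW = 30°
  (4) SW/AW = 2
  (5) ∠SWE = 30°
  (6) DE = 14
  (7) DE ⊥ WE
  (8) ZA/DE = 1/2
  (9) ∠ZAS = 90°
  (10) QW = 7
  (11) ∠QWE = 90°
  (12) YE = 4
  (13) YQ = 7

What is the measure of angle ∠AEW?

Step 1: By the law of cosines on triangle EAW: EW² = 10² + 10² − 2·10·10·cos(30°) = 26.79, so EW ≈ 5.18.
Step 2: By the inverse law of cosines on triangle AEW: cos(∠AEW) = (10² + 5.18² − 10²) / (2·10·5.18) = 26.79/103.53 = 0.2588, so ∠AEW = 75°.

Therefore, the measure of angle ∠AEW = 75°.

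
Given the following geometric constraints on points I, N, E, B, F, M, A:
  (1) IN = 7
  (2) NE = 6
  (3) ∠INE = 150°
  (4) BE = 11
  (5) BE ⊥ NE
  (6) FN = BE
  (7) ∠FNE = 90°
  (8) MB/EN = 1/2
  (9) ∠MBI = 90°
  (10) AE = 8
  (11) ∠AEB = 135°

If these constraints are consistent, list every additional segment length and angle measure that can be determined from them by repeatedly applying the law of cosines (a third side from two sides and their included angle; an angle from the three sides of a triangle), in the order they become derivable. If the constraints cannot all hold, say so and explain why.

The constraints are consistent. Derivable facts, in order:
After 1 step:
- BA ≈ 17.59
- EF = √157
- IE ≈ 12.56
- NB = √157
After 2 steps:
- ∠ABE = 18.76°
- ∠BAE = 26.24°
- ∠BNE = 61.39°
- ∠EBN = 28.61°
- ∠EFN = 28.61°
- ∠EIN = 13.82°
- ∠FEN = 61.39°
- ∠IEN = 16.18°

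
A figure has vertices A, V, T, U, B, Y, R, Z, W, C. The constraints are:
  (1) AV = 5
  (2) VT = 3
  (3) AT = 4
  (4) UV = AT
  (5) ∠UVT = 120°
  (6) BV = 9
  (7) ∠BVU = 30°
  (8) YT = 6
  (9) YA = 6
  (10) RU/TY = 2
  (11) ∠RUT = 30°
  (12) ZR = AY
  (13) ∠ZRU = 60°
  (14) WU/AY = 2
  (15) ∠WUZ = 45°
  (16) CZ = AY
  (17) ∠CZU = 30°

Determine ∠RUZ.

From the given relations: RU = 2·TY = 2·6 = 12; ZR = AY = 6.
Step 1: By the law of cosines on triangle URZ: UZ² = 12² + 6² − 2·12·6·cos(60°) = 108, so UZ = 6·√3.
Step 2: By the inverse law of cosines on triangle RUZ: cos(∠RUZ) = (12² + (6·√3)² − 6²) / (2·12·6·√3) = 216/249.42 = 0.866, so ∠RUZ = 30°.

Therefore, the measure of angle ∠RUZ = 30°.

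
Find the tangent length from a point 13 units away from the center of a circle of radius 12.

The tangent, radius, and line from the external point to the center form a right triangle.
The right angle is where the tangent meets the radius.
By the Pythagorean theorem: tangent² + 12² = 13²
tangent² = 169 - 144 = 25
tangent = 5

5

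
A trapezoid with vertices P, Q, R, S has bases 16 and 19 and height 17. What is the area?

Area of a trapezoid = (base1 + base2) * height / 2
Area = (16 + 19) * 17 / 2
Area = 35 * 17 / 2
Area = 595 / 2
Area = 595/2

595/2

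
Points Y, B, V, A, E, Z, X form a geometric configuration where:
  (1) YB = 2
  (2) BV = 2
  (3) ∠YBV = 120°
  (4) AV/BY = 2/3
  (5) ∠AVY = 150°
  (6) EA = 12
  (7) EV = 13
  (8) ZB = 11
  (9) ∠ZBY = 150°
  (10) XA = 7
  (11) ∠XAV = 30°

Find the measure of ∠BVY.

Step 1: By the law of cosines on triangle VBY: VY² = 2² + 2² − 2·2·2·cos(120°) = 12, so VY = 2·√3.
Step 2: By the inverse law of cosines on triangle BVY: cos(∠BVY) = (2² + (2·√3)² − 2²) / (2·2·2·√3) = 12/13.86 = 0.866, so ∠BVY = 30°.

Therefore, the measure of angle ∠BVY = 30°.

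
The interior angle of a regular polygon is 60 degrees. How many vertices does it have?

Exterior angle = 180 - 60 = 120. n = 360 / 120 = 3.

3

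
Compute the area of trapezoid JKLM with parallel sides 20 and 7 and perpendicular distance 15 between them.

Area = (20 + 7) * 15 / 2 = 405 / 2 = 405/2

405/2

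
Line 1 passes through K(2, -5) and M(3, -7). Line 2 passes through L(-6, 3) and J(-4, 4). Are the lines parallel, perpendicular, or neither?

Slope of line 1: m1 = (-7 - -5)/(3 - 2) = -2/1 = -2
Slope of line 2: m2 = (4 - 3)/(-4 - -6) = 1/2 = 1/2
m1 * m2 = (-2) * (1/2) = -1 = -1, so the lines are perpendicular.

Perpendicular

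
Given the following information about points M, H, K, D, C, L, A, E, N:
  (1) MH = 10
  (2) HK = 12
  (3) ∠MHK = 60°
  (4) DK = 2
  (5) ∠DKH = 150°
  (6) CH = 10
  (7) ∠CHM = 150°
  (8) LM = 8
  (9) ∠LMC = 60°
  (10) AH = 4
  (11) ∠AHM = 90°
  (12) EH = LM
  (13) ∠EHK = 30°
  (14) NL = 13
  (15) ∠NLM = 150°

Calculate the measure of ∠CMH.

Step 1: By the law of cosines on triangle MHC: MC² = 10² + 10² − 2·10·10·cos(150°) = 373.21, so MC ≈ 19.32.
Step 2: By the inverse law of cosines on triangle CMH: cos(∠CMH) = (19.32² + 10² − 10²) / (2·19.32·10) = 373.21/386.37 = 0.9659, so ∠CMH = 15°.

Therefore, the measure of angle ∠CMH = 15°.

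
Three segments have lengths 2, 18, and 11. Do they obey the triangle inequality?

Check the triangle inequality: 2 + 11 = 13 ≤ 18.
Since the sum of two sides does not exceed the third, no triangle can be formed.

No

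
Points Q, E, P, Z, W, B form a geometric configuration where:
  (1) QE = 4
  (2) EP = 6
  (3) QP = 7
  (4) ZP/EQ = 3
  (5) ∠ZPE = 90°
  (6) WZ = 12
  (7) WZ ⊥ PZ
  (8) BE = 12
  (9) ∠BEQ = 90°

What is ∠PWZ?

From the given relations: ZP = 3·EQ = 3·4 = 12.
Step 1: By the law of cosines on triangle WZP: WP² = 12² + 12² − 2·12·12·cos(90°) = 288, so WP = 12·√2.
Step 2: By the inverse law of cosines on triangle PWZ: cos(∠PWZ) = ((12·√2)² + 12² − 12²) / (2·12·√2·12) = 288/407.29 = 0.7071, so ∠PWZ = 45°.

Therefore, the measure of angle ∠PWZ = 45°.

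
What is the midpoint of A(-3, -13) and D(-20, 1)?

The midpoint is the average of the coordinates:
x: (-3 + -20)/2 = -23/2
y: (-13 + 1)/2 = -6
Midpoint = (-23/2, -6)

(-23/2, -6)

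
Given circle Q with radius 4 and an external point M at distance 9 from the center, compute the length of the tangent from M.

The tangent, radius, and line from the external point to the center form a right triangle.
The right angle is where the tangent meets the radius.
By the Pythagorean theorem: tangent² + 4² = 9²
tangent² = 81 - 16 = 65
tangent = sqrt(65)

sqrt(65)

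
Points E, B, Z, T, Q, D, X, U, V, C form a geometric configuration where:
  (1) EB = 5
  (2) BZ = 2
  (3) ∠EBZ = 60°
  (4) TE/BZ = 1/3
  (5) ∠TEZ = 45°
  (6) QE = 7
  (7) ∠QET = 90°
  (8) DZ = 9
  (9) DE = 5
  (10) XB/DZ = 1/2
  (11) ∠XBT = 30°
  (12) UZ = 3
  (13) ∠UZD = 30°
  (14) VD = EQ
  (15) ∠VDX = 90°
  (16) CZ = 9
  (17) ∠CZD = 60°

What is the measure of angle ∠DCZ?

Step 1: By the law of cosines on triangle CZD: CD² = 9² + 9² − 2·9·9·cos(60°) = 81, so CD = 9.
Step 2: By the inverse law of cosines on triangle DCZ: cos(∠DCZ) = (9² + 9² − 9²) / (2·9·9) = 81/162 = 0.5, so ∠DCZ = 60°.

Therefore, the measure of angle ∠DCZ = 60°.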